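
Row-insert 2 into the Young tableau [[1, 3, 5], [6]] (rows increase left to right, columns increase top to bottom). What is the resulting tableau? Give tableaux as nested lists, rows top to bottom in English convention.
[[1, 2, 5], [3], [6]]

In row 1, 2 replaces 3 (the leftmost entry greater than 2); 3 is bumped to row 2. In row 2, 3 replaces 6 (the leftmost entry greater than 3); 6 is bumped to row 3. 6 starts a new row 3. The new tableau is [[1, 2, 5], [3], [6]].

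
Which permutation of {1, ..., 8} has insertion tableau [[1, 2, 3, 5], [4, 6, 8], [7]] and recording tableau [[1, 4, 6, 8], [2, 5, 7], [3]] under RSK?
Reverse the RSK construction: for i from n down to 1, find the cell of Q containing i, remove the entry at that cell from P, and reverse-bump it up through P; the value ejected from row 1 is w(i).

Step i=8: Q has 8 at row 1, column 4; remove that cell from P, ejecting 5. So w(8) = 5. P is now [[1, 2, 3], [4, 6, 8], [7]].
Step i=7: Q has 7 at row 2, column 3; remove 8 from row 2 of P and reverse-bump: 8 enters row 1 and ejects 3. So w(7) = 3. P is now [[1, 2, 8], [4, 6], [7]].
Step i=6: Q has 6 at row 1, column 3; remove that cell from P, ejecting 8. So w(6) = 8. P is now [[1, 2], [4, 6], [7]].
Step i=5: Q has 5 at row 2, column 2; remove 6 from row 2 of P and reverse-bump: 6 enters row 1 and ejects 2. So w(5) = 2. P is now [[1, 6], [4], [7]].
Step i=4: Q has 4 at row 1, column 2; remove that cell from P, ejecting 6. So w(4) = 6. P is now [[1], [4], [7]].
Step i=3: Q has 3 at row 3, column 1; remove 7 from row 3 of P and reverse-bump: 7 enters row 2 and ejects 4; 4 enters row 1 and ejects 1. So w(3) = 1. P is now [[4], [7]].
Step i=2: Q has 2 at row 2, column 1; remove 7 from row 2 of P and reverse-bump: 7 enters row 1 and ejects 4. So w(2) = 4. P is now [[7]].
Step i=1: Q has 1 at row 1, column 1; remove that cell from P, ejecting 7. So w(1) = 7. P is now [].

So w = 7 4 1 6 2 8 3 5.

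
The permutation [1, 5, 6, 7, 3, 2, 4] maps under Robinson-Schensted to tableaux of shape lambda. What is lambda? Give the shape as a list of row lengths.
Row-insert each entry into an empty tableau.

After inserting 1: P = [[1]].
After inserting 5: P = [[1, 5]].
After inserting 6: P = [[1, 5, 6]].
After inserting 7: P = [[1, 5, 6, 7]].
After inserting 3: P = [[1, 3, 6, 7], [5]].
After inserting 2: P = [[1, 2, 6, 7], [3], [5]].
After inserting 4: P = [[1, 2, 4, 7], [3, 6], [5]].

The final insertion tableau P = [[1, 2, 4, 7], [3, 6], [5]] has shape [4, 2, 1].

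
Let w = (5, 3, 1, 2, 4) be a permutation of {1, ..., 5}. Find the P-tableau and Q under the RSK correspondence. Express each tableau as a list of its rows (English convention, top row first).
Insert each entry of the permutation into P by Schensted row insertion, recording in Q the position of each new cell.

After inserting 5: P = [[5]].
After inserting 3: P = [[3], [5]].
After inserting 1: P = [[1], [3], [5]].
After inserting 2: P = [[1, 2], [3], [5]].
After inserting 4: P = [[1, 2, 4], [3], [5]].

So P = [[1, 2, 4], [3], [5]], Q = [[1, 4, 5], [2], [3]].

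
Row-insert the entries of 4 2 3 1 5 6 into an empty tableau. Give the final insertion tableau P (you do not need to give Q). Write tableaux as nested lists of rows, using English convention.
Insert 4: appended to row 1. P = [[4]].
Insert 2: 2 bumps 4 from row 1; 4 starts row 2. P = [[2], [4]].
Insert 3: appended to row 1. P = [[2, 3], [4]].
Insert 1: 1 bumps 2 from row 1; 2 bumps 4 from row 2; 4 starts row 3. P = [[1, 3], [2], [4]].
Insert 5: appended to row 1. P = [[1, 3, 5], [2], [4]].
Insert 6: appended to row 1. P = [[1, 3, 5, 6], [2], [4]].

So P = [[1, 3, 5, 6], [2], [4]].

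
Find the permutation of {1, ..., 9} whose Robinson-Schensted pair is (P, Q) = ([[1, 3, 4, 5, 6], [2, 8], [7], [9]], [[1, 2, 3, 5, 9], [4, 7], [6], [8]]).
2 3 9 7 8 4 5 1 6

Reverse the RSK construction: for i from n down to 1, find the cell of Q containing i, remove the entry at that cell from P, and reverse-bump it up through P; the value ejected from row 1 is w(i).

Step i=9: Q has 9 at row 1, column 5; remove that cell from P, ejecting 6. So w(9) = 6. P is now [[1, 3, 4, 5], [2, 8], [7], [9]].
Step i=8: Q has 8 at row 4, column 1; remove 9 from row 4 of P and reverse-bump: 9 enters row 3 and ejects 7; 7 enters row 2 and ejects 2; 2 enters row 1 and ejects 1. So w(8) = 1. P is now [[2, 3, 4, 5], [7, 8], [9]].
Step i=7: Q has 7 at row 2, column 2; remove 8 from row 2 of P and reverse-bump: 8 enters row 1 and ejects 5. So w(7) = 5. P is now [[2, 3, 4, 8], [7], [9]].
Step i=6: Q has 6 at row 3, column 1; remove 9 from row 3 of P and reverse-bump: 9 enters row 2 and ejects 7; 7 enters row 1 and ejects 4. So w(6) = 4. P is now [[2, 3, 7, 8], [9]].
Step i=5: Q has 5 at row 1, column 4; remove that cell from P, ejecting 8. So w(5) = 8. P is now [[2, 3, 7], [9]].
Step i=4: Q has 4 at row 2, column 1; remove 9 from row 2 of P and reverse-bump: 9 enters row 1 and ejects 7. So w(4) = 7. P is now [[2, 3, 9]].
Step i=3: Q has 3 at row 1, column 3; remove that cell from P, ejecting 9. So w(3) = 9. P is now [[2, 3]].
Step i=2: Q has 2 at row 1, column 2; remove that cell from P, ejecting 3. So w(2) = 3. P is now [[2]].
Step i=1: Q has 1 at row 1, column 1; remove that cell from P, ejecting 2. So w(1) = 2. P is now [].

So w = 2 3 9 7 8 4 5 1 6.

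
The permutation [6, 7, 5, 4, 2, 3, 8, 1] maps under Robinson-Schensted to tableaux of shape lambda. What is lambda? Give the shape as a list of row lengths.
RSK row insertion gives P = [[1, 3, 8], [2, 7], [4], [5], [6]], which has shape [3, 2, 1, 1, 1].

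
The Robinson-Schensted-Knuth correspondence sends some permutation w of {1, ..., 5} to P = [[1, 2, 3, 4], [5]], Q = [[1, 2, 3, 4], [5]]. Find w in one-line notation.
Reverse the RSK construction: for i from n down to 1, find the cell of Q containing i, remove the entry at that cell from P, and reverse-bump it up through P; the value ejected from row 1 is w(i).

Step i=5: Q has 5 at row 2, column 1; remove 5 from row 2 of P and reverse-bump: 5 enters row 1 and ejects 4. So w(5) = 4. P is now [[1, 2, 3, 5]].
Step i=4: Q has 4 at row 1, column 4; remove that cell from P, ejecting 5. So w(4) = 5. P is now [[1, 2, 3]].
Step i=3: Q has 3 at row 1, column 3; remove that cell from P, ejecting 3. So w(3) = 3. P is now [[1, 2]].
Step i=2: Q has 2 at row 1, column 2; remove that cell from P, ejecting 2. So w(2) = 2. P is now [[1]].
Step i=1: Q has 1 at row 1, column 1; remove that cell from P, ejecting 1. So w(1) = 1. P is now [].

So w = 1 2 3 5 4.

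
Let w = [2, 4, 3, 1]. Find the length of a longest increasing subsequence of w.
2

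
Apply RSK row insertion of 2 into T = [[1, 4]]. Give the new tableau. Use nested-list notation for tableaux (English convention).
In row 1, 2 replaces 4 (the leftmost entry greater than 2); 4 is bumped to row 2. 4 starts a new row 2. The new tableau is [[1, 2], [4]].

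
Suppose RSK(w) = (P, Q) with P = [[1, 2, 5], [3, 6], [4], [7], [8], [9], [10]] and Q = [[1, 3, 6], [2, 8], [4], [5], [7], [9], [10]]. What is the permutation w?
Reverse the RSK construction: for i from n down to 1, find the cell of Q containing i, remove the entry at that cell from P, and reverse-bump it up through P; the value ejected from row 1 is w(i).

Step i=10: Q has 10 at row 7, column 1; remove 10 from row 7 of P and reverse-bump: 10 enters row 6 and ejects 9; 9 enters row 5 and ejects 8; 8 enters row 4 and ejects 7; 7 enters row 3 and ejects 4; 4 enters row 2 and ejects 3; 3 enters row 1 and ejects 2. So w(10) = 2. P is now [[1, 3, 5], [4, 6], [7], [8], [9], [10]].
Step i=9: Q has 9 at row 6, column 1; remove 10 from row 6 of P and reverse-bump: 10 enters row 5 and ejects 9; 9 enters row 4 and ejects 8; 8 enters row 3 and ejects 7; 7 enters row 2 and ejects 6; 6 enters row 1 and ejects 5. So w(9) = 5. P is now [[1, 3, 6], [4, 7], [8], [9], [10]].
Step i=8: Q has 8 at row 2, column 2; remove 7 from row 2 of P and reverse-bump: 7 enters row 1 and ejects 6. So w(8) = 6. P is now [[1, 3, 7], [4], [8], [9], [10]].
Step i=7: Q has 7 at row 5, column 1; remove 10 from row 5 of P and reverse-bump: 10 enters row 4 and ejects 9; 9 enters row 3 and ejects 8; 8 enters row 2 and ejects 4; 4 enters row 1 and ejects 3. So w(7) = 3. P is now [[1, 4, 7], [8], [9], [10]].
Step i=6: Q has 6 at row 1, column 3; remove that cell from P, ejecting 7. So w(6) = 7. P is now [[1, 4], [8], [9], [10]].
Step i=5: Q has 5 at row 4, column 1; remove 10 from row 4 of P and reverse-bump: 10 enters row 3 and ejects 9; 9 enters row 2 and ejects 8; 8 enters row 1 and ejects 4. So w(5) = 4. P is now [[1, 8], [9], [10]].
Step i=4: Q has 4 at row 3, column 1; remove 10 from row 3 of P and reverse-bump: 10 enters row 2 and ejects 9; 9 enters row 1 and ejects 8. So w(4) = 8. P is now [[1, 9], [10]].
Step i=3: Q has 3 at row 1, column 2; remove that cell from P, ejecting 9. So w(3) = 9. P is now [[1], [10]].
Step i=2: Q has 2 at row 2, column 1; remove 10 from row 2 of P and reverse-bump: 10 enters row 1 and ejects 1. So w(2) = 1. P is now [[10]].
Step i=1: Q has 1 at row 1, column 1; remove that cell from P, ejecting 10. So w(1) = 10. P is now [].

So w = 10 1 9 8 4 7 3 6 5 2.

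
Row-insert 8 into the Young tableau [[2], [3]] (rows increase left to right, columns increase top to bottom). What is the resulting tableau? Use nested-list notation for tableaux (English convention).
[[2, 8], [3]]

8 is larger than every entry of row 1, so it is appended to row 1. The new tableau is [[2, 8], [3]].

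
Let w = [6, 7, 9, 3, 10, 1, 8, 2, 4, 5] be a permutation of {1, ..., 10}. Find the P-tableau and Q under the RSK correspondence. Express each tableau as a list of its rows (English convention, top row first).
Insert each entry of the permutation into P by Schensted row insertion, recording in Q the position of each new cell.

Insert 6: appended to row 1. P = [[6]].
Insert 7: appended to row 1. P = [[6, 7]].
Insert 9: appended to row 1. P = [[6, 7, 9]].
Insert 3: 3 bumps 6 from row 1; 6 starts row 2. P = [[3, 7, 9], [6]].
Insert 10: appended to row 1. P = [[3, 7, 9, 10], [6]].
Insert 1: 1 bumps 3 from row 1; 3 bumps 6 from row 2; 6 starts row 3. P = [[1, 7, 9, 10], [3], [6]].
Insert 8: 8 bumps 9 from row 1; 9 appends to row 2. P = [[1, 7, 8, 10], [3, 9], [6]].
Insert 2: 2 bumps 7 from row 1; 7 bumps 9 from row 2; 9 appends to row 3. P = [[1, 2, 8, 10], [3, 7], [6, 9]].
Insert 4: 4 bumps 8 from row 1; 8 appends to row 2. P = [[1, 2, 4, 10], [3, 7, 8], [6, 9]].
Insert 5: 5 bumps 10 from row 1; 10 appends to row 2. P = [[1, 2, 4, 5], [3, 7, 8, 10], [6, 9]].

So P = [[1, 2, 4, 5], [3, 7, 8, 10], [6, 9]], Q = [[1, 2, 3, 5], [4, 7, 9, 10], [6, 8]].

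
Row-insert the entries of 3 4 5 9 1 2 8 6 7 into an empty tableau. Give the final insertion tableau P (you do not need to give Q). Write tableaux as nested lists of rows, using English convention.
Insert 3: appended to row 1. P = [[3]].
Insert 4: appended to row 1. P = [[3, 4]].
Insert 5: appended to row 1. P = [[3, 4, 5]].
Insert 9: appended to row 1. P = [[3, 4, 5, 9]].
Insert 1: 1 bumps 3 from row 1; 3 starts row 2. P = [[1, 4, 5, 9], [3]].
Insert 2: 2 bumps 4 from row 1; 4 appends to row 2. P = [[1, 2, 5, 9], [3, 4]].
Insert 8: 8 bumps 9 from row 1; 9 appends to row 2. P = [[1, 2, 5, 8], [3, 4, 9]].
Insert 6: 6 bumps 8 from row 1; 8 bumps 9 from row 2; 9 starts row 3. P = [[1, 2, 5, 6], [3, 4, 8], [9]].
Insert 7: appended to row 1. P = [[1, 2, 5, 6, 7], [3, 4, 8], [9]].

So P = [[1, 2, 5, 6, 7], [3, 4, 8], [9]].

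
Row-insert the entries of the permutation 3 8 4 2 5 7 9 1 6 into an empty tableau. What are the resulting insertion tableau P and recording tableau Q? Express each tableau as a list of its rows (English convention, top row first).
Insert each entry of the permutation into P by Schensted row insertion, recording in Q the position of each new cell.

Insert 3: appended to row 1. P = [[3]].
Insert 8: appended to row 1. P = [[3, 8]].
Insert 4: 4 bumps 8 from row 1; 8 starts row 2. P = [[3, 4], [8]].
Insert 2: 2 bumps 3 from row 1; 3 bumps 8 from row 2; 8 starts row 3. P = [[2, 4], [3], [8]].
Insert 5: appended to row 1. P = [[2, 4, 5], [3], [8]].
Insert 7: appended to row 1. P = [[2, 4, 5, 7], [3], [8]].
Insert 9: appended to row 1. P = [[2, 4, 5, 7, 9], [3], [8]].
Insert 1: 1 bumps 2 from row 1; 2 bumps 3 from row 2; 3 bumps 8 from row 3; 8 starts row 4. P = [[1, 4, 5, 7, 9], [2], [3], [8]].
Insert 6: 6 bumps 7 from row 1; 7 appends to row 2. P = [[1, 4, 5, 6, 9], [2, 7], [3], [8]].

So P = [[1, 4, 5, 6, 9], [2, 7], [3], [8]], Q = [[1, 2, 5, 6, 7], [3, 9], [4], [8]].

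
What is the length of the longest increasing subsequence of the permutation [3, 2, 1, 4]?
2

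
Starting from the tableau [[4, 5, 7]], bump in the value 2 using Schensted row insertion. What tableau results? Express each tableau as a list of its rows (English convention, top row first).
In row 1, 2 replaces 4 (the leftmost entry greater than 2); 4 is bumped to row 2. 4 starts a new row 2. The new tableau is [[2, 5, 7], [4]].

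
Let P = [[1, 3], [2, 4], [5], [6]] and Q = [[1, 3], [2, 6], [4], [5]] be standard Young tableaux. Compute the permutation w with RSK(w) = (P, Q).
Reverse the RSK construction: for i from n down to 1, find the cell of Q containing i, remove the entry at that cell from P, and reverse-bump it up through P; the value ejected from row 1 is w(i).

Step i=6: Q has 6 at row 2, column 2; remove 4 from row 2 of P and reverse-bump: 4 enters row 1 and ejects 3. So w(6) = 3. P is now [[1, 4], [2], [5], [6]].
Step i=5: Q has 5 at row 4, column 1; remove 6 from row 4 of P and reverse-bump: 6 enters row 3 and ejects 5; 5 enters row 2 and ejects 2; 2 enters row 1 and ejects 1. So w(5) = 1. P is now [[2, 4], [5], [6]].
Step i=4: Q has 4 at row 3, column 1; remove 6 from row 3 of P and reverse-bump: 6 enters row 2 and ejects 5; 5 enters row 1 and ejects 4. So w(4) = 4. P is now [[2, 5], [6]].
Step i=3: Q has 3 at row 1, column 2; remove that cell from P, ejecting 5. So w(3) = 5. P is now [[2], [6]].
Step i=2: Q has 2 at row 2, column 1; remove 6 from row 2 of P and reverse-bump: 6 enters row 1 and ejects 2. So w(2) = 2. P is now [[6]].
Step i=1: Q has 1 at row 1, column 1; remove that cell from P, ejecting 6. So w(1) = 6. P is now [].

So w = 6 2 5 4 1 3.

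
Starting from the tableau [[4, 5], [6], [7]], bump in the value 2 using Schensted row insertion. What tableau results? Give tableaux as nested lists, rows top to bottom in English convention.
In row 1, 2 replaces 4 (the leftmost entry greater than 2); 4 is bumped to row 2. In row 2, 4 replaces 6 (the leftmost entry greater than 4); 6 is bumped to row 3. In row 3, 6 replaces 7 (the leftmost entry greater than 6); 7 is bumped to row 4. 7 starts a new row 4. The new tableau is [[2, 5], [4], [6], [7]].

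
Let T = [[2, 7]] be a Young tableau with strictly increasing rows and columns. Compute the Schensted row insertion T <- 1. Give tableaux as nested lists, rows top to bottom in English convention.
In row 1, 1 replaces 2 (the leftmost entry greater than 1); 2 is bumped to row 2. 2 starts a new row 2. The new tableau is [[1, 7], [2]].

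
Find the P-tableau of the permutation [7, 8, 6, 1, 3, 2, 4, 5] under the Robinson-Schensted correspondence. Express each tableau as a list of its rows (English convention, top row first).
Insert 7: appended to row 1. P = [[7]].
Insert 8: appended to row 1. P = [[7, 8]].
Insert 6: 6 bumps 7 from row 1; 7 starts row 2. P = [[6, 8], [7]].
Insert 1: 1 bumps 6 from row 1; 6 bumps 7 from row 2; 7 starts row 3. P = [[1, 8], [6], [7]].
Insert 3: 3 bumps 8 from row 1; 8 appends to row 2. P = [[1, 3], [6, 8], [7]].
Insert 2: 2 bumps 3 from row 1; 3 bumps 6 from row 2; 6 bumps 7 from row 3; 7 starts row 4. P = [[1, 2], [3, 8], [6], [7]].
Insert 4: appended to row 1. P = [[1, 2, 4], [3, 8], [6], [7]].
Insert 5: appended to row 1. P = [[1, 2, 4, 5], [3, 8], [6], [7]].

So P = [[1, 2, 4, 5], [3, 8], [6], [7]].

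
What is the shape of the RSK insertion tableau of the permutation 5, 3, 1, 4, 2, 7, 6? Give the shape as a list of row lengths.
Row-insert each entry into an empty tableau.

After inserting 5: P = [[5]].
After inserting 3: P = [[3], [5]].
After inserting 1: P = [[1], [3], [5]].
After inserting 4: P = [[1, 4], [3], [5]].
After inserting 2: P = [[1, 2], [3, 4], [5]].
After inserting 7: P = [[1, 2, 7], [3, 4], [5]].
After inserting 6: P = [[1, 2, 6], [3, 4, 7], [5]].

The final insertion tableau P = [[1, 2, 6], [3, 4, 7], [5]] has shape [3, 3, 1].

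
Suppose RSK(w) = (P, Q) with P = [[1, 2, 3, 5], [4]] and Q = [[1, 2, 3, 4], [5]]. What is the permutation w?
Reverse the RSK construction: for i from n down to 1, find the cell of Q containing i, remove the entry at that cell from P, and reverse-bump it up through P; the value ejected from row 1 is w(i).

Step i=5: Q has 5 at row 2, column 1; remove 4 from row 2 of P and reverse-bump: 4 enters row 1 and ejects 3. So w(5) = 3. P is now [[1, 2, 4, 5]].
Step i=4: Q has 4 at row 1, column 4; remove that cell from P, ejecting 5. So w(4) = 5. P is now [[1, 2, 4]].
Step i=3: Q has 3 at row 1, column 3; remove that cell from P, ejecting 4. So w(3) = 4. P is now [[1, 2]].
Step i=2: Q has 2 at row 1, column 2; remove that cell from P, ejecting 2. So w(2) = 2. P is now [[1]].
Step i=1: Q has 1 at row 1, column 1; remove that cell from P, ejecting 1. So w(1) = 1. P is now [].

So w = 1 2 4 5 3.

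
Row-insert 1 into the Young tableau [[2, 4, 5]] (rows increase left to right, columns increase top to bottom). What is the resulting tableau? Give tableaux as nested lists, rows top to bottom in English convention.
[[1, 4, 5], [2]]

In row 1, 1 replaces 2 (the leftmost entry greater than 1); 2 is bumped to row 2. 2 starts a new row 2. The new tableau is [[1, 4, 5], [2]].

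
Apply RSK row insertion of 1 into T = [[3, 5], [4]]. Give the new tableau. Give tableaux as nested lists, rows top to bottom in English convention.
In row 1, 1 replaces 3 (the leftmost entry greater than 1); 3 is bumped to row 2. In row 2, 3 replaces 4 (the leftmost entry greater than 3); 4 is bumped to row 3. 4 starts a new row 3. The new tableau is [[1, 5], [3], [4]].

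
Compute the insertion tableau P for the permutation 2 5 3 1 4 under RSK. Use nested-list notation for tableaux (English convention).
P = [[1, 3, 4], [2], [5]]

After inserting 2: P = [[2]].
After inserting 5: P = [[2, 5]].
After inserting 3: P = [[2, 3], [5]].
After inserting 1: P = [[1, 3], [2], [5]].
After inserting 4: P = [[1, 3, 4], [2], [5]].

So P = [[1, 3, 4], [2], [5]].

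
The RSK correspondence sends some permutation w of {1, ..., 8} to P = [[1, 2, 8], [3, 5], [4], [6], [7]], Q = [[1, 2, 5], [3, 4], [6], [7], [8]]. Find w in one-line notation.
Reverse the RSK construction: for i from n down to 1, find the cell of Q containing i, remove the entry at that cell from P, and reverse-bump it up through P; the value ejected from row 1 is w(i).

Step i=8: Q has 8 at row 5, column 1; remove 7 from row 5 of P and reverse-bump: 7 enters row 4 and ejects 6; 6 enters row 3 and ejects 4; 4 enters row 2 and ejects 3; 3 enters row 1 and ejects 2. So w(8) = 2. P is now [[1, 3, 8], [4, 5], [6], [7]].
Step i=7: Q has 7 at row 4, column 1; remove 7 from row 4 of P and reverse-bump: 7 enters row 3 and ejects 6; 6 enters row 2 and ejects 5; 5 enters row 1 and ejects 3. So w(7) = 3. P is now [[1, 5, 8], [4, 6], [7]].
Step i=6: Q has 6 at row 3, column 1; remove 7 from row 3 of P and reverse-bump: 7 enters row 2 and ejects 6; 6 enters row 1 and ejects 5. So w(6) = 5. P is now [[1, 6, 8], [4, 7]].
Step i=5: Q has 5 at row 1, column 3; remove that cell from P, ejecting 8. So w(5) = 8. P is now [[1, 6], [4, 7]].
Step i=4: Q has 4 at row 2, column 2; remove 7 from row 2 of P and reverse-bump: 7 enters row 1 and ejects 6. So w(4) = 6. P is now [[1, 7], [4]].
Step i=3: Q has 3 at row 2, column 1; remove 4 from row 2 of P and reverse-bump: 4 enters row 1 and ejects 1. So w(3) = 1. P is now [[4, 7]].
Step i=2: Q has 2 at row 1, column 2; remove that cell from P, ejecting 7. So w(2) = 7. P is now [[4]].
Step i=1: Q has 1 at row 1, column 1; remove that cell from P, ejecting 4. So w(1) = 4. P is now [].

So w = 4 7 1 6 8 5 3 2.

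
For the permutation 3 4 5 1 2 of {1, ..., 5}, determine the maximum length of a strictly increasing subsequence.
3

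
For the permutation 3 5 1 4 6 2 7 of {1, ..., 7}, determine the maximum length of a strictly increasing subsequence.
4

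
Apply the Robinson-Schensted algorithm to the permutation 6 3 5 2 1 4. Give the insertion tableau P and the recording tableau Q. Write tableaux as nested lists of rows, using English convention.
Insert each entry of the permutation into P by Schensted row insertion, recording in Q the position of each new cell.

After inserting 6: P = [[6]].
After inserting 3: P = [[3], [6]].
After inserting 5: P = [[3, 5], [6]].
After inserting 2: P = [[2, 5], [3], [6]].
After inserting 1: P = [[1, 5], [2], [3], [6]].
After inserting 4: P = [[1, 4], [2, 5], [3], [6]].

So P = [[1, 4], [2, 5], [3], [6]], Q = [[1, 3], [2, 6], [4], [5]].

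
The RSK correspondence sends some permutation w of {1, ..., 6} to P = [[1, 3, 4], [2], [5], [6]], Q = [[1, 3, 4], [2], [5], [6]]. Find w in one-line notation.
Reverse the RSK construction: for i from n down to 1, find the cell of Q containing i, remove the entry at that cell from P, and reverse-bump it up through P; the value ejected from row 1 is w(i).

Step i=6: Q has 6 at row 4, column 1; remove 6 from row 4 of P and reverse-bump: 6 enters row 3 and ejects 5; 5 enters row 2 and ejects 2; 2 enters row 1 and ejects 1. So w(6) = 1. P is now [[2, 3, 4], [5], [6]].
Step i=5: Q has 5 at row 3, column 1; remove 6 from row 3 of P and reverse-bump: 6 enters row 2 and ejects 5; 5 enters row 1 and ejects 4. So w(5) = 4. P is now [[2, 3, 5], [6]].
Step i=4: Q has 4 at row 1, column 3; remove that cell from P, ejecting 5. So w(4) = 5. P is now [[2, 3], [6]].
Step i=3: Q has 3 at row 1, column 2; remove that cell from P, ejecting 3. So w(3) = 3. P is now [[2], [6]].
Step i=2: Q has 2 at row 2, column 1; remove 6 from row 2 of P and reverse-bump: 6 enters row 1 and ejects 2. So w(2) = 2. P is now [[6]].
Step i=1: Q has 1 at row 1, column 1; remove that cell from P, ejecting 6. So w(1) = 6. P is now [].

So w = 6 2 3 5 4 1.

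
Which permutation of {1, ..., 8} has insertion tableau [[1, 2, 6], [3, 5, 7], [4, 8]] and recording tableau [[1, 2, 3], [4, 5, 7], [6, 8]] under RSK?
Reverse the RSK construction: for i from n down to 1, find the cell of Q containing i, remove the entry at that cell from P, and reverse-bump it up through P; the value ejected from row 1 is w(i).

Step i=8: Q has 8 at row 3, column 2; remove 8 from row 3 of P and reverse-bump: 8 enters row 2 and ejects 7; 7 enters row 1 and ejects 6. So w(8) = 6. P is now [[1, 2, 7], [3, 5, 8], [4]].
Step i=7: Q has 7 at row 2, column 3; remove 8 from row 2 of P and reverse-bump: 8 enters row 1 and ejects 7. So w(7) = 7. P is now [[1, 2, 8], [3, 5], [4]].
Step i=6: Q has 6 at row 3, column 1; remove 4 from row 3 of P and reverse-bump: 4 enters row 2 and ejects 3; 3 enters row 1 and ejects 2. So w(6) = 2. P is now [[1, 3, 8], [4, 5]].
Step i=5: Q has 5 at row 2, column 2; remove 5 from row 2 of P and reverse-bump: 5 enters row 1 and ejects 3. So w(5) = 3. P is now [[1, 5, 8], [4]].
Step i=4: Q has 4 at row 2, column 1; remove 4 from row 2 of P and reverse-bump: 4 enters row 1 and ejects 1. So w(4) = 1. P is now [[4, 5, 8]].
Step i=3: Q has 3 at row 1, column 3; remove that cell from P, ejecting 8. So w(3) = 8. P is now [[4, 5]].
Step i=2: Q has 2 at row 1, column 2; remove that cell from P, ejecting 5. So w(2) = 5. P is now [[4]].
Step i=1: Q has 1 at row 1, column 1; remove that cell from P, ejecting 4. So w(1) = 4. P is now [].

So w = 4 5 8 1 3 2 7 6.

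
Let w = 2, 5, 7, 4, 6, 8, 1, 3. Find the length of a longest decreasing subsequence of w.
3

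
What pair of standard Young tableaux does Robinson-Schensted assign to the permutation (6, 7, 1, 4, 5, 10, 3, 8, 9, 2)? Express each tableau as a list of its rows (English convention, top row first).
P = [[1, 2, 5, 8, 9], [3, 7, 10], [4], [6]], Q = [[1, 2, 5, 6, 9], [3, 4, 8], [7], [10]]

Insert each entry of the permutation into P by Schensted row insertion, recording in Q the position of each new cell.

Insert 6: appended to row 1. P = [[6]].
Insert 7: appended to row 1. P = [[6, 7]].
Insert 1: 1 bumps 6 from row 1; 6 starts row 2. P = [[1, 7], [6]].
Insert 4: 4 bumps 7 from row 1; 7 appends to row 2. P = [[1, 4], [6, 7]].
Insert 5: appended to row 1. P = [[1, 4, 5], [6, 7]].
Insert 10: appended to row 1. P = [[1, 4, 5, 10], [6, 7]].
Insert 3: 3 bumps 4 from row 1; 4 bumps 6 from row 2; 6 starts row 3. P = [[1, 3, 5, 10], [4, 7], [6]].
Insert 8: 8 bumps 10 from row 1; 10 appends to row 2. P = [[1, 3, 5, 8], [4, 7, 10], [6]].
Insert 9: appended to row 1. P = [[1, 3, 5, 8, 9], [4, 7, 10], [6]].
Insert 2: 2 bumps 3 from row 1; 3 bumps 4 from row 2; 4 bumps 6 from row 3; 6 starts row 4. P = [[1, 2, 5, 8, 9], [3, 7, 10], [4], [6]].

So P = [[1, 2, 5, 8, 9], [3, 7, 10], [4], [6]], Q = [[1, 2, 5, 6, 9], [3, 4, 8], [7], [10]].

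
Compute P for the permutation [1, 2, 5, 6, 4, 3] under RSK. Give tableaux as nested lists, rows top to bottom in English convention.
Insert 1: appended to row 1. P = [[1]].
Insert 2: appended to row 1. P = [[1, 2]].
Insert 5: appended to row 1. P = [[1, 2, 5]].
Insert 6: appended to row 1. P = [[1, 2, 5, 6]].
Insert 4: 4 bumps 5 from row 1; 5 starts row 2. P = [[1, 2, 4, 6], [5]].
Insert 3: 3 bumps 4 from row 1; 4 bumps 5 from row 2; 5 starts row 3. P = [[1, 2, 3, 6], [4], [5]].

So P = [[1, 2, 3, 6], [4], [5]].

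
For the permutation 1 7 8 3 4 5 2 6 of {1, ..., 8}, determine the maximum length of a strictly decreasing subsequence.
3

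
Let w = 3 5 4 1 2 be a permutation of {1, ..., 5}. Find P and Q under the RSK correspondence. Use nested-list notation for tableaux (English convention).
P = [[1, 2], [3, 4], [5]], Q = [[1, 2], [3, 5], [4]]

Insert each entry of the permutation into P by Schensted row insertion, recording in Q the position of each new cell.

Insert 3: appended to row 1. P = [[3]].
Insert 5: appended to row 1. P = [[3, 5]].
Insert 4: 4 bumps 5 from row 1; 5 starts row 2. P = [[3, 4], [5]].
Insert 1: 1 bumps 3 from row 1; 3 bumps 5 from row 2; 5 starts row 3. P = [[1, 4], [3], [5]].
Insert 2: 2 bumps 4 from row 1; 4 appends to row 2. P = [[1, 2], [3, 4], [5]].

So P = [[1, 2], [3, 4], [5]], Q = [[1, 2], [3, 5], [4]].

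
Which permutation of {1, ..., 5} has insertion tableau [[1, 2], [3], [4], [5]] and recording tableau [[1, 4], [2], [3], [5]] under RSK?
Reverse the RSK construction: for i from n down to 1, find the cell of Q containing i, remove the entry at that cell from P, and reverse-bump it up through P; the value ejected from row 1 is w(i).

Step i=5: Q has 5 at row 4, column 1; remove 5 from row 4 of P and reverse-bump: 5 enters row 3 and ejects 4; 4 enters row 2 and ejects 3; 3 enters row 1 and ejects 2. So w(5) = 2. P is now [[1, 3], [4], [5]].
Step i=4: Q has 4 at row 1, column 2; remove that cell from P, ejecting 3. So w(4) = 3. P is now [[1], [4], [5]].
Step i=3: Q has 3 at row 3, column 1; remove 5 from row 3 of P and reverse-bump: 5 enters row 2 and ejects 4; 4 enters row 1 and ejects 1. So w(3) = 1. P is now [[4], [5]].
Step i=2: Q has 2 at row 2, column 1; remove 5 from row 2 of P and reverse-bump: 5 enters row 1 and ejects 4. So w(2) = 4. P is now [[5]].
Step i=1: Q has 1 at row 1, column 1; remove that cell from P, ejecting 5. So w(1) = 5. P is now [].

So w = 5 4 1 3 2.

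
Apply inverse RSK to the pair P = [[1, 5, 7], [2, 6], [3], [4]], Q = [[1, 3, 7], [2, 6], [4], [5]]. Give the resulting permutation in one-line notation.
Reverse the RSK construction: for i from n down to 1, find the cell of Q containing i, remove the entry at that cell from P, and reverse-bump it up through P; the value ejected from row 1 is w(i).

Step i=7: Q has 7 at row 1, column 3; remove that cell from P, ejecting 7. So w(7) = 7. P is now [[1, 5], [2, 6], [3], [4]].
Step i=6: Q has 6 at row 2, column 2; remove 6 from row 2 of P and reverse-bump: 6 enters row 1 and ejects 5. So w(6) = 5. P is now [[1, 6], [2], [3], [4]].
Step i=5: Q has 5 at row 4, column 1; remove 4 from row 4 of P and reverse-bump: 4 enters row 3 and ejects 3; 3 enters row 2 and ejects 2; 2 enters row 1 and ejects 1. So w(5) = 1. P is now [[2, 6], [3], [4]].
Step i=4: Q has 4 at row 3, column 1; remove 4 from row 3 of P and reverse-bump: 4 enters row 2 and ejects 3; 3 enters row 1 and ejects 2. So w(4) = 2. P is now [[3, 6], [4]].
Step i=3: Q has 3 at row 1, column 2; remove that cell from P, ejecting 6. So w(3) = 6. P is now [[3], [4]].
Step i=2: Q has 2 at row 2, column 1; remove 4 from row 2 of P and reverse-bump: 4 enters row 1 and ejects 3. So w(2) = 3. P is now [[4]].
Step i=1: Q has 1 at row 1, column 1; remove that cell from P, ejecting 4. So w(1) = 4. P is now [].

So w = 4 3 6 2 1 5 7.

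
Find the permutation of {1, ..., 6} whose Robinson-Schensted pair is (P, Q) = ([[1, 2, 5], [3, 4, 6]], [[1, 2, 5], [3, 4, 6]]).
3 4 1 2 6 5

Reverse the RSK construction: for i from n down to 1, find the cell of Q containing i, remove the entry at that cell from P, and reverse-bump it up through P; the value ejected from row 1 is w(i).

Step i=6: Q has 6 at row 2, column 3; remove 6 from row 2 of P and reverse-bump: 6 enters row 1 and ejects 5. So w(6) = 5. P is now [[1, 2, 6], [3, 4]].
Step i=5: Q has 5 at row 1, column 3; remove that cell from P, ejecting 6. So w(5) = 6. P is now [[1, 2], [3, 4]].
Step i=4: Q has 4 at row 2, column 2; remove 4 from row 2 of P and reverse-bump: 4 enters row 1 and ejects 2. So w(4) = 2. P is now [[1, 4], [3]].
Step i=3: Q has 3 at row 2, column 1; remove 3 from row 2 of P and reverse-bump: 3 enters row 1 and ejects 1. So w(3) = 1. P is now [[3, 4]].
Step i=2: Q has 2 at row 1, column 2; remove that cell from P, ejecting 4. So w(2) = 4. P is now [[3]].
Step i=1: Q has 1 at row 1, column 1; remove that cell from P, ejecting 3. So w(1) = 3. P is now [].

So w = 3 4 1 2 6 5.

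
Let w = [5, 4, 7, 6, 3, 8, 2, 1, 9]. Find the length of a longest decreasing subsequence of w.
5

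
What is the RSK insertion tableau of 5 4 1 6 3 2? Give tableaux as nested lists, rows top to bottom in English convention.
Insert 5: appended to row 1. P = [[5]].
Insert 4: 4 bumps 5 from row 1; 5 starts row 2. P = [[4], [5]].
Insert 1: 1 bumps 4 from row 1; 4 bumps 5 from row 2; 5 starts row 3. P = [[1], [4], [5]].
Insert 6: appended to row 1. P = [[1, 6], [4], [5]].
Insert 3: 3 bumps 6 from row 1; 6 appends to row 2. P = [[1, 3], [4, 6], [5]].
Insert 2: 2 bumps 3 from row 1; 3 bumps 4 from row 2; 4 bumps 5 from row 3; 5 starts row 4. P = [[1, 2], [3, 6], [4], [5]].

So P = [[1, 2], [3, 6], [4], [5]].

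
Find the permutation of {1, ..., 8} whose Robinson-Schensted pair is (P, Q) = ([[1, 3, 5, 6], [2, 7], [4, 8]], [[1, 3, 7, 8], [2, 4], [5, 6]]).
4 2 8 7 1 3 5 6

Reverse the RSK construction: for i from n down to 1, find the cell of Q containing i, remove the entry at that cell from P, and reverse-bump it up through P; the value ejected from row 1 is w(i).

Step i=8: Q has 8 at row 1, column 4; remove that cell from P, ejecting 6. So w(8) = 6. P is now [[1, 3, 5], [2, 7], [4, 8]].
Step i=7: Q has 7 at row 1, column 3; remove that cell from P, ejecting 5. So w(7) = 5. P is now [[1, 3], [2, 7], [4, 8]].
Step i=6: Q has 6 at row 3, column 2; remove 8 from row 3 of P and reverse-bump: 8 enters row 2 and ejects 7; 7 enters row 1 and ejects 3. So w(6) = 3. P is now [[1, 7], [2, 8], [4]].
Step i=5: Q has 5 at row 3, column 1; remove 4 from row 3 of P and reverse-bump: 4 enters row 2 and ejects 2; 2 enters row 1 and ejects 1. So w(5) = 1. P is now [[2, 7], [4, 8]].
Step i=4: Q has 4 at row 2, column 2; remove 8 from row 2 of P and reverse-bump: 8 enters row 1 and ejects 7. So w(4) = 7. P is now [[2, 8], [4]].
Step i=3: Q has 3 at row 1, column 2; remove that cell from P, ejecting 8. So w(3) = 8. P is now [[2], [4]].
Step i=2: Q has 2 at row 2, column 1; remove 4 from row 2 of P and reverse-bump: 4 enters row 1 and ejects 2. So w(2) = 2. P is now [[4]].
Step i=1: Q has 1 at row 1, column 1; remove that cell from P, ejecting 4. So w(1) = 4. P is now [].

So w = 4 2 8 7 1 3 5 6.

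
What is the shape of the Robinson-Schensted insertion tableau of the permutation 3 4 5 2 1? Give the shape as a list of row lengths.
RSK row insertion gives P = [[1, 4, 5], [2], [3]], which has shape [3, 1, 1].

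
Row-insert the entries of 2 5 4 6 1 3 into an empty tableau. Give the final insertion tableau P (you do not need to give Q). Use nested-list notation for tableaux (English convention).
Insert 2: appended to row 1. P = [[2]].
Insert 5: appended to row 1. P = [[2, 5]].
Insert 4: 4 bumps 5 from row 1; 5 starts row 2. P = [[2, 4], [5]].
Insert 6: appended to row 1. P = [[2, 4, 6], [5]].
Insert 1: 1 bumps 2 from row 1; 2 bumps 5 from row 2; 5 starts row 3. P = [[1, 4, 6], [2], [5]].
Insert 3: 3 bumps 4 from row 1; 4 appends to row 2. P = [[1, 3, 6], [2, 4], [5]].

So P = [[1, 3, 6], [2, 4], [5]].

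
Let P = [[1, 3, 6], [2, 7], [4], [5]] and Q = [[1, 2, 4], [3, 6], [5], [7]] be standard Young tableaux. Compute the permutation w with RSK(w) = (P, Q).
2 5 4 7 3 6 1

Reverse the RSK construction: for i from n down to 1, find the cell of Q containing i, remove the entry at that cell from P, and reverse-bump it up through P; the value ejected from row 1 is w(i).

Step i=7: Q has 7 at row 4, column 1; remove 5 from row 4 of P and reverse-bump: 5 enters row 3 and ejects 4; 4 enters row 2 and ejects 2; 2 enters row 1 and ejects 1. So w(7) = 1. P is now [[2, 3, 6], [4, 7], [5]].
Step i=6: Q has 6 at row 2, column 2; remove 7 from row 2 of P and reverse-bump: 7 enters row 1 and ejects 6. So w(6) = 6. P is now [[2, 3, 7], [4], [5]].
Step i=5: Q has 5 at row 3, column 1; remove 5 from row 3 of P and reverse-bump: 5 enters row 2 and ejects 4; 4 enters row 1 and ejects 3. So w(5) = 3. P is now [[2, 4, 7], [5]].
Step i=4: Q has 4 at row 1, column 3; remove that cell from P, ejecting 7. So w(4) = 7. P is now [[2, 4], [5]].
Step i=3: Q has 3 at row 2, column 1; remove 5 from row 2 of P and reverse-bump: 5 enters row 1 and ejects 4. So w(3) = 4. P is now [[2, 5]].
Step i=2: Q has 2 at row 1, column 2; remove that cell from P, ejecting 5. So w(2) = 5. P is now [[2]].
Step i=1: Q has 1 at row 1, column 1; remove that cell from P, ejecting 2. So w(1) = 2. P is now [].

So w = 2 5 4 7 3 6 1.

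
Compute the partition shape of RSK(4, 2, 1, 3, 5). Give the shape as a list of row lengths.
[3, 1, 1]

RSK row insertion gives P = [[1, 3, 5], [2], [4]], which has shape [3, 1, 1].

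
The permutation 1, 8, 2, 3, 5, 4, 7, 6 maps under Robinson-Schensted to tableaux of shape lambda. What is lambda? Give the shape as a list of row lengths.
[5, 2, 1]

Row-insert each entry into an empty tableau.

After inserting 1: P = [[1]].
After inserting 8: P = [[1, 8]].
After inserting 2: P = [[1, 2], [8]].
After inserting 3: P = [[1, 2, 3], [8]].
After inserting 5: P = [[1, 2, 3, 5], [8]].
After inserting 4: P = [[1, 2, 3, 4], [5], [8]].
After inserting 7: P = [[1, 2, 3, 4, 7], [5], [8]].
After inserting 6: P = [[1, 2, 3, 4, 6], [5, 7], [8]].

The final insertion tableau P = [[1, 2, 3, 4, 6], [5, 7], [8]] has shape [5, 2, 1].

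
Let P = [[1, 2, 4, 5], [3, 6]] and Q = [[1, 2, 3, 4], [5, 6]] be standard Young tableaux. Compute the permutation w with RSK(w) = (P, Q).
1 3 4 6 2 5

Reverse RSK: for i = n, n-1, ..., 1, locate i in Q, remove the corresponding corner cell from P, and reverse-bump its entry up through P; the value ejected from row 1 is w(i).

So w = 1 3 4 6 2 5.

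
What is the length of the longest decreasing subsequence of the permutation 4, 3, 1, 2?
3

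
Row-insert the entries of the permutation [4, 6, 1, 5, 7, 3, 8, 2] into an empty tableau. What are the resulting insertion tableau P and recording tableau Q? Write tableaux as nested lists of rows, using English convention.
Insert each entry of the permutation into P by Schensted row insertion, recording in Q the position of each new cell.

Insert 4: appended to row 1. P = [[4]], Q = [[1]].
Insert 6: appended to row 1. P = [[4, 6]], Q = [[1, 2]].
Insert 1: 1 bumps 4 from row 1; 4 starts row 2. P = [[1, 6], [4]], Q = [[1, 2], [3]].
Insert 5: 5 bumps 6 from row 1; 6 appends to row 2. P = [[1, 5], [4, 6]], Q = [[1, 2], [3, 4]].
Insert 7: appended to row 1. P = [[1, 5, 7], [4, 6]], Q = [[1, 2, 5], [3, 4]].
Insert 3: 3 bumps 5 from row 1; 5 bumps 6 from row 2; 6 starts row 3. P = [[1, 3, 7], [4, 5], [6]], Q = [[1, 2, 5], [3, 4], [6]].
Insert 8: appended to row 1. P = [[1, 3, 7, 8], [4, 5], [6]], Q = [[1, 2, 5, 7], [3, 4], [6]].
Insert 2: 2 bumps 3 from row 1; 3 bumps 4 from row 2; 4 bumps 6 from row 3; 6 starts row 4. P = [[1, 2, 7, 8], [3, 5], [4], [6]], Q = [[1, 2, 5, 7], [3, 4], [6], [8]].

So P = [[1, 2, 7, 8], [3, 5], [4], [6]], Q = [[1, 2, 5, 7], [3, 4], [6], [8]].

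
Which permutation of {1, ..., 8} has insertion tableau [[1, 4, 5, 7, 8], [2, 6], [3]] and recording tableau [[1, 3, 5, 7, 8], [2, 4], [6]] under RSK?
3 2 6 4 5 1 7 8

Reverse the RSK construction: for i from n down to 1, find the cell of Q containing i, remove the entry at that cell from P, and reverse-bump it up through P; the value ejected from row 1 is w(i).

Step i=8: Q has 8 at row 1, column 5; remove that cell from P, ejecting 8. So w(8) = 8. P is now [[1, 4, 5, 7], [2, 6], [3]].
Step i=7: Q has 7 at row 1, column 4; remove that cell from P, ejecting 7. So w(7) = 7. P is now [[1, 4, 5], [2, 6], [3]].
Step i=6: Q has 6 at row 3, column 1; remove 3 from row 3 of P and reverse-bump: 3 enters row 2 and ejects 2; 2 enters row 1 and ejects 1. So w(6) = 1. P is now [[2, 4, 5], [3, 6]].
Step i=5: Q has 5 at row 1, column 3; remove that cell from P, ejecting 5. So w(5) = 5. P is now [[2, 4], [3, 6]].
Step i=4: Q has 4 at row 2, column 2; remove 6 from row 2 of P and reverse-bump: 6 enters row 1 and ejects 4. So w(4) = 4. P is now [[2, 6], [3]].
Step i=3: Q has 3 at row 1, column 2; remove that cell from P, ejecting 6. So w(3) = 6. P is now [[2], [3]].
Step i=2: Q has 2 at row 2, column 1; remove 3 from row 2 of P and reverse-bump: 3 enters row 1 and ejects 2. So w(2) = 2. P is now [[3]].
Step i=1: Q has 1 at row 1, column 1; remove that cell from P, ejecting 3. So w(1) = 3. P is now [].

So w = 3 2 6 4 5 1 7 8.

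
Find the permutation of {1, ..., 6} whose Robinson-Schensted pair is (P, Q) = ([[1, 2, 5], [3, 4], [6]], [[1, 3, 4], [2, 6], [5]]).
6 3 4 5 1 2

Reverse the RSK construction: for i from n down to 1, find the cell of Q containing i, remove the entry at that cell from P, and reverse-bump it up through P; the value ejected from row 1 is w(i).

Step i=6: Q has 6 at row 2, column 2; remove 4 from row 2 of P and reverse-bump: 4 enters row 1 and ejects 2. So w(6) = 2. P is now [[1, 4, 5], [3], [6]].
Step i=5: Q has 5 at row 3, column 1; remove 6 from row 3 of P and reverse-bump: 6 enters row 2 and ejects 3; 3 enters row 1 and ejects 1. So w(5) = 1. P is now [[3, 4, 5], [6]].
Step i=4: Q has 4 at row 1, column 3; remove that cell from P, ejecting 5. So w(4) = 5. P is now [[3, 4], [6]].
Step i=3: Q has 3 at row 1, column 2; remove that cell from P, ejecting 4. So w(3) = 4. P is now [[3], [6]].
Step i=2: Q has 2 at row 2, column 1; remove 6 from row 2 of P and reverse-bump: 6 enters row 1 and ejects 3. So w(2) = 3. P is now [[6]].
Step i=1: Q has 1 at row 1, column 1; remove that cell from P, ejecting 6. So w(1) = 6. P is now [].

So w = 6 3 4 5 1 2.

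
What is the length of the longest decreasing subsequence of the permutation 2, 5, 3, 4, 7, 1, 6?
3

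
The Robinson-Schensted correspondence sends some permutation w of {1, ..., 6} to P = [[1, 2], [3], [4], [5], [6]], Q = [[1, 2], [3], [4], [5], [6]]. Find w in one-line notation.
1 6 5 4 3 2

Reverse RSK: for i = n, n-1, ..., 1, locate i in Q, remove the corresponding corner cell from P, and reverse-bump its entry up through P; the value ejected from row 1 is w(i).

So w = 1 6 5 4 3 2.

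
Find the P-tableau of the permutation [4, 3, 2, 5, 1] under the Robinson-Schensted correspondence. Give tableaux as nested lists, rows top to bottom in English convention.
P = [[1, 5], [2], [3], [4]]

After inserting 4: P = [[4]].
After inserting 3: P = [[3], [4]].
After inserting 2: P = [[2], [3], [4]].
After inserting 5: P = [[2, 5], [3], [4]].
After inserting 1: P = [[1, 5], [2], [3], [4]].

So P = [[1, 5], [2], [3], [4]].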